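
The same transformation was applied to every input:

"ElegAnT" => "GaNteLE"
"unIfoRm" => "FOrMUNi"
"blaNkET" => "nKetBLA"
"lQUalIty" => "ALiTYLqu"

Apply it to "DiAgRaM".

GrAmdIa

The transformation: flip the case of every letter, then move the first 3 characters to the end (rotate left by 3).
Starting from "DiAgRaM": after the first operation, "dIaGrAm"; after the second, "GrAmdIa".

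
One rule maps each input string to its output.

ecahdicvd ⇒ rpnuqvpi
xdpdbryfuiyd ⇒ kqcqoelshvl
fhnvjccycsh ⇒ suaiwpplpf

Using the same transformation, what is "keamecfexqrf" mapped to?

Rule — shift every letter 13 places forward in the alphabet (wrapping around) — i.e. ROT13, then delete the last character.
Starting from "keamecfexqrf": after the first operation, "xrnzrpsrkdes"; after the second, "xrnzrpsrkde".

xrnzrpsrkde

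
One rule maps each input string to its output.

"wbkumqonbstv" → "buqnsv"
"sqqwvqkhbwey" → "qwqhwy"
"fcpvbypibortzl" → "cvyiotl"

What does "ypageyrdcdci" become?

pgyddi

The transformation: keep every other character starting from the second (positions 2nd, 4th, 6th, ...).
Doing the same to "ypageyrdcdci": "pgyddi".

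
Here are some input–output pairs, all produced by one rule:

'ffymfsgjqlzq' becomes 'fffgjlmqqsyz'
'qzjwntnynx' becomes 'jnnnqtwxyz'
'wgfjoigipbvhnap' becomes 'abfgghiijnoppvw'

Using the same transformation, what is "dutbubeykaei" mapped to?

What's happening: sort the characters into alphabetical order.
On "dutbubeykaei" that produces "abbdeeiktuuy".

abbdeeiktuuy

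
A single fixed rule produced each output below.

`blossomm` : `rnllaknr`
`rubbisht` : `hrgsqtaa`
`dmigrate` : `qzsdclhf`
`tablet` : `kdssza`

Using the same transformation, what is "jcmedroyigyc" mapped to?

nxhfxbibldcq

Rule — shift every letter 1 place backward in the alphabet (wrapping around), then swap the front and back halves of the string.
Starting from "jcmedroyigyc": after the first operation, "ibldcqnxhfxb"; after the second, "nxhfxbibldcq".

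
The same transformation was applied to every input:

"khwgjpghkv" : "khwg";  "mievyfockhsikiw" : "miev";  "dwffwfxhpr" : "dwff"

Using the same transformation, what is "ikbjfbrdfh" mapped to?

The pattern: keep only the first 4 characters.
On "ikbjfbrdfh" that produces "ikbj".

ikbj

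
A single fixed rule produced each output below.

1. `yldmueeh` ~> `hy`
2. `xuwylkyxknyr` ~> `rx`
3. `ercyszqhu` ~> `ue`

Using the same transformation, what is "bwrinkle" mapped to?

eb

What's happening: move the first character to the end, then keep only the last 2 characters.
"bwrinkle" → "wrinkleb" → "eb".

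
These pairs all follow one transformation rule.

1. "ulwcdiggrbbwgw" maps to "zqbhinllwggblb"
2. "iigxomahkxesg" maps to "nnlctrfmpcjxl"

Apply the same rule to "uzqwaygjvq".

zevbfdloav

The pattern: shift every letter 5 places forward in the alphabet (wrapping around).
"uzqwaygjvq" → "zevbfdloav".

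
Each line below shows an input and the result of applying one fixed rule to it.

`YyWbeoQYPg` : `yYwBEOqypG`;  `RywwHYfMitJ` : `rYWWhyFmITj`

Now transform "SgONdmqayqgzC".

sGonDMQAYQGZc

Each output is the input with this applied: flip the case of every letter.
So "SgONdmqayqgzC" becomes "sGonDMQAYQGZc".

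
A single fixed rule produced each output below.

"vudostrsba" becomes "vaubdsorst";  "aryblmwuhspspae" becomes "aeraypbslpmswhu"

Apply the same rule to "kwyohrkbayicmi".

kiwmycoihyrakb

Rule — take characters alternately from the front and the back (1st, last, 2nd, 2nd-last, ...).
Doing the same to "kwyohrkbayicmi": "kiwmycoihyrakb".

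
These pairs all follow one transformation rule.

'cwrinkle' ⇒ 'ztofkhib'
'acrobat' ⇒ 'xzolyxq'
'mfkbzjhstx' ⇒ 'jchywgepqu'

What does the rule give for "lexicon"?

Rule — shift every letter 3 places backward in the alphabet (wrapping around).
Applying that to "lexicon" gives "ibufzlk".

ibufzlk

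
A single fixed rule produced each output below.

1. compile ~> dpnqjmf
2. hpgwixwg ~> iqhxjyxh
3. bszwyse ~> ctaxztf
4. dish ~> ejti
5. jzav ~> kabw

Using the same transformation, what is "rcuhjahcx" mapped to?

Rule — shift every letter 1 place forward in the alphabet (wrapping around).
Doing the same to "rcuhjahcx": "sdvikbidy".

sdvikbidy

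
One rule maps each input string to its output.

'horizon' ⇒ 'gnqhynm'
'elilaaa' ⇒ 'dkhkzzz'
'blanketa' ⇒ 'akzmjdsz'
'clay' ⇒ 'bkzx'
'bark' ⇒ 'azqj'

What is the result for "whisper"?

vghrodq

Rule — shift every letter 1 place backward in the alphabet (wrapping around).
So "whisper" becomes "vghrodq".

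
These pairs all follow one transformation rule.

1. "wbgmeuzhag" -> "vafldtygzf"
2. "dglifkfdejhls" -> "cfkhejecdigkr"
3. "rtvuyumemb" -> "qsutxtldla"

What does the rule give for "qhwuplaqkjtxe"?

The pattern: shift every letter 1 place backward in the alphabet (wrapping around).
Applying that to "qhwuplaqkjtxe" gives "pgvtokzpjiswd".

pgvtokzpjiswd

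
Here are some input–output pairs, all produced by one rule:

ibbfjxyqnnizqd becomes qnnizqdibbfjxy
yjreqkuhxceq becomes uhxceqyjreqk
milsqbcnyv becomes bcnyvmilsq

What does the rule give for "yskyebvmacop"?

vmacopyskyeb

What's happening: swap the front and back halves of the string.
So "yskyebvmacop" becomes "vmacopyskyeb".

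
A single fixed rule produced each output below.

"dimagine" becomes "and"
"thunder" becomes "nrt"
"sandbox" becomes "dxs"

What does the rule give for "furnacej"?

Each output is the input with this applied: keep one character in every 3, starting at position 1 (positions 1st, 4th, 7th, ...), then move the first character to the end.
Applying that to "furnacej" gives "nef".

nef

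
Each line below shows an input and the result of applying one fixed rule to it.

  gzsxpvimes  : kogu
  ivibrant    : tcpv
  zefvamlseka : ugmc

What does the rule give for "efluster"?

uvgt

In each case the input is transformed by: shift every letter 2 places forward in the alphabet (wrapping around), then keep only the last 4 characters.
On "efluster": the first step gives "ghnwuvgt", and the second then gives "uvgt".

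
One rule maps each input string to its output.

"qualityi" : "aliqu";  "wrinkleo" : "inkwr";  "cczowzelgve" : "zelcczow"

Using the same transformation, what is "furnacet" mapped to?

Rule — delete the last 3 characters, then move the last 3 characters to the front (rotate right by 3).
So "furnacet" becomes "rnafu".

rnafu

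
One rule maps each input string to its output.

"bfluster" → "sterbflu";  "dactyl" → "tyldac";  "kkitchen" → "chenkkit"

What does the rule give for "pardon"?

donpar

The rule is to swap the front and back halves of the string.
"pardon" → "donpar".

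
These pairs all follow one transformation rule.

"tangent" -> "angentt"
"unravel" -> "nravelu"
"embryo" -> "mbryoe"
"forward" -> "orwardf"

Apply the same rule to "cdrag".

dragc

The pattern: move the first character to the end.
Doing the same to "cdrag": "dragc".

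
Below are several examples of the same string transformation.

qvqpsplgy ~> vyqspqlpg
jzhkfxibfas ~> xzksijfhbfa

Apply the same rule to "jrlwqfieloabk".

The pattern: sort the characters into reverse alphabetical order, then swap each adjacent pair of characters (1↔2, 3↔4, ...).
Working it through for "jrlwqfieloabk": intermediate "wrqollkjifeba", final "rwoqlljkfibea".

rwoqlljkfibea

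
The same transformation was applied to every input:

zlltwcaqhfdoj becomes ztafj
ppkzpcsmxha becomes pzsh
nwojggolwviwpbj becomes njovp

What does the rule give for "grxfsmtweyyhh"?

gftyh

In each case the input is transformed by: keep one character in every 3, starting at position 1 (positions 1st, 4th, 7th, ...).
"grxfsmtweyyhh" → "gftyh".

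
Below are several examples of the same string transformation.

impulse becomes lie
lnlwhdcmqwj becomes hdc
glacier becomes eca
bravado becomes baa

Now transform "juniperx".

The transformation: sort the characters into reverse alphabetical order, then keep only the last 3 characters.
For "juniperx", step one produces "xurpnjie"; step two turns that into "jie".

jie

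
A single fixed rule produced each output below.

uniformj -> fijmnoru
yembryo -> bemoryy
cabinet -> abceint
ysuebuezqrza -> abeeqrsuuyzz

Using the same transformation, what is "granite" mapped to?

What's happening: sort the characters into alphabetical order.
So "granite" becomes "aeginrt".

aeginrt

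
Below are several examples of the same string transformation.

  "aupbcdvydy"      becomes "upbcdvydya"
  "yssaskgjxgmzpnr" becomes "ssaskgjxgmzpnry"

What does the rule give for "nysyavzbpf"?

ysyavzbpfn

The transformation: move the first character to the end.
On "nysyavzbpf" that produces "ysyavzbpfn".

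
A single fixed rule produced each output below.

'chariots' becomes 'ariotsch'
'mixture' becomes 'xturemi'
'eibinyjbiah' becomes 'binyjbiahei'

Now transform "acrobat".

The pattern: move the first 2 characters to the end (rotate left by 2).
"acrobat" → "robatac".

robatac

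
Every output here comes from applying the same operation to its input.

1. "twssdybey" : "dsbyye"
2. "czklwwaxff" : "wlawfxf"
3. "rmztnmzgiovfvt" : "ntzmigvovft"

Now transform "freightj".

The rule is to delete the first 3 characters, then swap each adjacent pair of characters (1↔2, 3↔4, ...).
Applying both steps to "freightj": "ightj", then "githj".

githj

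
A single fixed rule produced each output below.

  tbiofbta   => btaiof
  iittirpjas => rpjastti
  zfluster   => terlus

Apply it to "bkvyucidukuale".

cidukualevyu

Each output is the input with this applied: delete the first 2 characters, then move the first 3 characters to the end (rotate left by 3).
Working it through for "bkvyucidukuale": intermediate "vyucidukuale", final "cidukualevyu".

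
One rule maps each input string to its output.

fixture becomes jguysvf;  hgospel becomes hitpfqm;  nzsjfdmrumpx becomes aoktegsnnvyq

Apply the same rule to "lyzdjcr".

The transformation: shift every letter 1 place forward in the alphabet (wrapping around), then swap each adjacent pair of characters (1↔2, 3↔4, ...).
"lyzdjcr" → "mzaekds" → "zmeadks".

zmeadks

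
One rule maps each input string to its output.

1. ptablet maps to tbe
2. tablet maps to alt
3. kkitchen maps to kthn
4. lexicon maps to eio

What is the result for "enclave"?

nlv

The transformation: keep every other character starting from the second (positions 2nd, 4th, 6th, ...).
Applying that to "enclave" gives "nlv".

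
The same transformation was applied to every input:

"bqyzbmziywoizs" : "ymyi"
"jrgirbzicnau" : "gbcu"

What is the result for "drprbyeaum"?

The transformation: keep one character in every 3, starting at position 3 (positions 3rd, 6th, 9th, ...).
Applying that to "drprbyeaum" gives "pyu".

pyu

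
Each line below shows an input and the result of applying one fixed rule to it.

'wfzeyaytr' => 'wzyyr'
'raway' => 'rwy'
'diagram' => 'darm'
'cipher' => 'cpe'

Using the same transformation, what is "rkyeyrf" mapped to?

ryyf

Looking at the pairs, the operation is to keep every other character starting from the first (positions 1st, 3rd, 5th, ...).
Applying that to "rkyeyrf" gives "ryyf".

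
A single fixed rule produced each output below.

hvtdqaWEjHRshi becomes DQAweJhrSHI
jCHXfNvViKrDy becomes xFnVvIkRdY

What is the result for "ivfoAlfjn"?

OaLFJN

Looking at the pairs, the operation is to delete the first 3 characters, then flip the case of every letter.
Working it through for "ivfoAlfjn": intermediate "oAlfjn", final "OaLFJN".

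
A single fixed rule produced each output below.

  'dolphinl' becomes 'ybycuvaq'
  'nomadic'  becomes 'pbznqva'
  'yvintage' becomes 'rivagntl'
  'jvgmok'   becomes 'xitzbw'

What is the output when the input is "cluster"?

What's happening: shift every letter 13 places forward in the alphabet (wrapping around) — i.e. ROT13, then swap the first and last characters.
"cluster" → "eyhfgrp".

eyhfgrp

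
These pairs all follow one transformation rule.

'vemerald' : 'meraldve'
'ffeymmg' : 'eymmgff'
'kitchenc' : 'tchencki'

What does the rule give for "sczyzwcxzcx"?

zyzwcxzcxsc

Looking at the pairs, the operation is to move the first 2 characters to the end (rotate left by 2).
"sczyzwcxzcx" → "zyzwcxzcxsc".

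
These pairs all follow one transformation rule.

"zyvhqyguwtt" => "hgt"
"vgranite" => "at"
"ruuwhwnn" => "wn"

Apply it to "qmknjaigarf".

The rule is to delete the first character, then keep one character in every 3, starting at position 3 (positions 3rd, 6th, 9th, ...).
For "qmknjaigarf" the result is "nir".

nir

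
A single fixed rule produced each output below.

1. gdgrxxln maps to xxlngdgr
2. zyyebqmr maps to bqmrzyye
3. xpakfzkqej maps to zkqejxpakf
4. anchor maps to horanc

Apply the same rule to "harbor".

What's happening: swap the front and back halves of the string.
So "harbor" becomes "borhar".

borhar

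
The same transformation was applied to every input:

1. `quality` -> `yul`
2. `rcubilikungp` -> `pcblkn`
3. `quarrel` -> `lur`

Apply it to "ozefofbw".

wzff

Rule — move the last 2 characters to the front (rotate right by 2), then keep every other character starting from the second (positions 2nd, 4th, 6th, ...).
Working it through for "ozefofbw": intermediate "bwozefof", final "wzff".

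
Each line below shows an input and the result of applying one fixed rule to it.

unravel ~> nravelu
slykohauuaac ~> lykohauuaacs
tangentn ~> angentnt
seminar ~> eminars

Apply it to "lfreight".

Looking at the pairs, the operation is to move the first character to the end.
Applying that to "lfreight" gives "freightl".

freightl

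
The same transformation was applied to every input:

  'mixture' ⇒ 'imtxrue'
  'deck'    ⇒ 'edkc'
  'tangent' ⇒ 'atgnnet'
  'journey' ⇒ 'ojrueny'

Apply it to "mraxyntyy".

rmxanyyty

Rule — swap each adjacent pair of characters (1↔2, 3↔4, ...).
Doing the same to "mraxyntyy": "rmxanyyty".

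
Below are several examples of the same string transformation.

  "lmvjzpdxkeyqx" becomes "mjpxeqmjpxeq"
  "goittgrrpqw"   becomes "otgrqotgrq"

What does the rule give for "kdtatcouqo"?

dacuodacuo

The pattern: keep every other character starting from the second (positions 2nd, 4th, 6th, ...), then write the whole string twice.
Working it through for "kdtatcouqo": intermediate "dacuo", final "dacuodacuo".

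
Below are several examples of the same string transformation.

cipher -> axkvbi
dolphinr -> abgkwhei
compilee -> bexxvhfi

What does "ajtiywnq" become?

The transformation: shift every letter 7 places backward in the alphabet (wrapping around), then swap the front and back halves of the string.
Working it through for "ajtiywnq": intermediate "tcmbrpgj", final "rpgjtcmb".

rpgjtcmb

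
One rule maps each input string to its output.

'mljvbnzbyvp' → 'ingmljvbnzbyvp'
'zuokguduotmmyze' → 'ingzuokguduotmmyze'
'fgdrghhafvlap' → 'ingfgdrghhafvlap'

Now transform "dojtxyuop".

The transformation: prepend "ing".
"dojtxyuop" → "ingdojtxyuop".

ingdojtxyuop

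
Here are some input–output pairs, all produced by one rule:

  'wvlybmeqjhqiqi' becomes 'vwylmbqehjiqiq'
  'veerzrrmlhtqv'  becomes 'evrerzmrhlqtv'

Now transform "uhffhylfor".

Looking at the pairs, the operation is to swap each adjacent pair of characters (1↔2, 3↔4, ...).
On "uhffhylfor" that produces "huffyhflro".

huffyhflro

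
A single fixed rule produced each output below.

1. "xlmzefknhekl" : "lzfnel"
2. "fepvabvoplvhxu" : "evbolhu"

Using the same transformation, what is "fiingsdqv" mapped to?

Each output is the input with this applied: keep every other character starting from the second (positions 2nd, 4th, 6th, ...).
So "fiingsdqv" becomes "insq".

insq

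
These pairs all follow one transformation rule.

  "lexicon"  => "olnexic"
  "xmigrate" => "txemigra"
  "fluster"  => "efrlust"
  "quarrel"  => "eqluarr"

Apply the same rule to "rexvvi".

vriexv

The rule is to swap the first and last characters, then move the last 2 characters to the front (rotate right by 2).
Starting from "rexvvi": after the first operation, "iexvvr"; after the second, "vriexv".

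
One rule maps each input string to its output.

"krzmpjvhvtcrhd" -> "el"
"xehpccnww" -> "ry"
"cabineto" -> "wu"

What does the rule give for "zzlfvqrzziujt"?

tt

The rule is to shift every letter 6 places backward in the alphabet (wrapping around), then keep only the first 2 characters.
For "zzlfvqrzziujt", step one produces "ttfzpklttcodn"; step two turns that into "tt".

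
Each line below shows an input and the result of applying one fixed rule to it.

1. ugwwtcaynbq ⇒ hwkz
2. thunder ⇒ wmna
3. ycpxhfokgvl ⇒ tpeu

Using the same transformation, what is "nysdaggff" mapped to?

The rule is to shift every letter 9 places forward in the alphabet (wrapping around), then keep only the last 4 characters.
"nysdaggff" → "whbmjppoo" → "ppoo".

ppoo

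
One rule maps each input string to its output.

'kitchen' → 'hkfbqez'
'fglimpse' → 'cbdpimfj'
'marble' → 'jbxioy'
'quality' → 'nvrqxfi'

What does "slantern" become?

The rule is to shift every letter 3 places backward in the alphabet (wrapping around), then take characters alternately from the front and the back (1st, last, 2nd, 2nd-last, ...).
Applying both steps to "slantern": "pixkqbok", then "pkioxbkq".

pkioxbkq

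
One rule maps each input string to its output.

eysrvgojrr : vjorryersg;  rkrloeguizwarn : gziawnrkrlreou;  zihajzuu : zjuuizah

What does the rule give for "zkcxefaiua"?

eiaaukzxcf

The pattern: swap each adjacent pair of characters (1↔2, 3↔4, ...), then swap the front and back halves of the string.
Starting from "zkcxefaiua": after the first operation, "kzxcfeiaau"; after the second, "eiaaukzxcf".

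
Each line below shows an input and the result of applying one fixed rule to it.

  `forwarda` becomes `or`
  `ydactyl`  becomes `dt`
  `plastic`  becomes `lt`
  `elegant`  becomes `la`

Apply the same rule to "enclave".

na

Rule — take characters alternately from the front and the back (1st, last, 2nd, 2nd-last, ...), then keep one character in every 3, starting at position 3 (positions 3rd, 6th, 9th, ...).
Applying both steps to "enclave": "eenvcal", then "na".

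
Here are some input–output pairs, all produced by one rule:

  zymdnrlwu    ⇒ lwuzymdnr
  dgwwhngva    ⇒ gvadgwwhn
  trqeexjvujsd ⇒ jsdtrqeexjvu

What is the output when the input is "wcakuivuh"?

The transformation: move the last 3 characters to the front (rotate right by 3).
Doing the same to "wcakuivuh": "vuhwcakui".

vuhwcakui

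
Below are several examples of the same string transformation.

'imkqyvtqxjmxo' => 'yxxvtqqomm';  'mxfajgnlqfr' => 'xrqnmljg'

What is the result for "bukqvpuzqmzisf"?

What's happening: sort the characters into reverse alphabetical order, then delete the last 3 characters.
For "bukqvpuzqmzisf", step one produces "zzvuusqqpmkifb"; step two turns that into "zzvuusqqpmk".

zzvuusqqpmk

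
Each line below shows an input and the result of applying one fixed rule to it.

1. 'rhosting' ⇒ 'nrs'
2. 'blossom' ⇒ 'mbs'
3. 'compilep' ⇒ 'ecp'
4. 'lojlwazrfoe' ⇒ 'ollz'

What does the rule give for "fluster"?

The rule is to keep one character in every 3, starting at position 1 (positions 1st, 4th, 7th, ...), then move the last character to the front.
Starting from "fluster": after the first operation, "fsr"; after the second, "rfs".
(Check on "lojlwazrfoe": → "llzo" → "ollz" ✓)

rfs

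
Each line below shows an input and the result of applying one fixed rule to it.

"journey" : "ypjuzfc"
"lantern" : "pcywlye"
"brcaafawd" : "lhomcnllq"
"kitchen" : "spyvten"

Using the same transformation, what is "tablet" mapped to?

The pattern: move the last 3 characters to the front (rotate right by 3), then shift every letter 11 places forward in the alphabet (wrapping around).
Working it through for "tablet": intermediate "lettab", final "wpeelm".

wpeelm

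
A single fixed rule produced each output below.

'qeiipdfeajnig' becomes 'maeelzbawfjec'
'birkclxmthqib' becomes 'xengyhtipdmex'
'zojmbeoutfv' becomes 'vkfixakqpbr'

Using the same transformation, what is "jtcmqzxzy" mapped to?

The transformation: shift every letter 4 places backward in the alphabet (wrapping around).
So "jtcmqzxzy" becomes "fpyimvtvu".

fpyimvtvu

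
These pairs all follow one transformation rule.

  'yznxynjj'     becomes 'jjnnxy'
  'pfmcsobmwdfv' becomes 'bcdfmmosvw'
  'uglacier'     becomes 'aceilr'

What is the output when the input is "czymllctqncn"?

ccllmnnqty

In each case the input is transformed by: delete the first 2 characters, then sort the characters into alphabetical order.
So "czymllctqncn" becomes "ccllmnnqty".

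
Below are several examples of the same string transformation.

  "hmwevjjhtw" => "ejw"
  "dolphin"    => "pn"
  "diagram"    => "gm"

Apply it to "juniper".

Looking at the pairs, the operation is to move the first 2 characters to the end (rotate left by 2), then keep one character in every 3, starting at position 2 (positions 2nd, 5th, 8th, ...).
On "juniper": the first step gives "niperju", and the second then gives "ir".

ir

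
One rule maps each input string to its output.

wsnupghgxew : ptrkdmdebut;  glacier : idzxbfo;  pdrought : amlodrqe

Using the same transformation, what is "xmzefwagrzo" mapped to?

What's happening: shift every letter 3 places backward in the alphabet (wrapping around), then swap each adjacent pair of characters (1↔2, 3↔4, ...).
Starting from "xmzefwagrzo": after the first operation, "ujwbctxdowl"; after the second, "jubwtcdxwol".

jubwtcdxwol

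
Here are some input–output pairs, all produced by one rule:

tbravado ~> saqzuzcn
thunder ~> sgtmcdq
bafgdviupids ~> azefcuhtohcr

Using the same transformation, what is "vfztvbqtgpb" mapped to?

ueysuapsfoa

The pattern: shift every letter 1 place backward in the alphabet (wrapping around).
Doing the same to "vfztvbqtgpb": "ueysuapsfoa".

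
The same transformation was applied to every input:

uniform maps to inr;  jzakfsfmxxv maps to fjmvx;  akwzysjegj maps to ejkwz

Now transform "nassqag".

ans

The pattern: sort the characters into alphabetical order, then keep every other character starting from the second (positions 2nd, 4th, 6th, ...).
Applying that to "nassqag" gives "ans".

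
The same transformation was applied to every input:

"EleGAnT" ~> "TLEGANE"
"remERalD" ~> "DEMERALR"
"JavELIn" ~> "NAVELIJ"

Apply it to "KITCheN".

The pattern: swap the first and last characters, then convert every letter to uppercase.
On "KITCheN": the first step gives "NITCheK", and the second then gives "NITCHEK".

NITCHEK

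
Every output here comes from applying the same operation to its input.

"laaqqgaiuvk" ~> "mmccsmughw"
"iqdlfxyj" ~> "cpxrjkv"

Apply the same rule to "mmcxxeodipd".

The transformation: shift every letter 12 places forward in the alphabet (wrapping around), then delete the first character.
On "mmcxxeodipd" that produces "yojjqapubp".

yojjqapubp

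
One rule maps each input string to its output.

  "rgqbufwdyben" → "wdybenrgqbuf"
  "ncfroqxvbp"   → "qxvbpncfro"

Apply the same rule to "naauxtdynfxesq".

In each case the input is transformed by: swap the front and back halves of the string.
On "naauxtdynfxesq" that produces "ynfxesqnaauxtd".

ynfxesqnaauxtd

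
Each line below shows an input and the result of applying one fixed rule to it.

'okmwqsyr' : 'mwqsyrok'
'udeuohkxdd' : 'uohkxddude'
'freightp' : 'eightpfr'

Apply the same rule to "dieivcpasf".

Rule — swap the front and back halves of the string, then move the last 2 characters to the front (rotate right by 2).
For "dieivcpasf", step one produces "cpasfdieiv"; step two turns that into "ivcpasfdie".
(Check on "okmwqsyr": → "qsyrokmw" → "mwqsyrok" ✓)

ivcpasfdie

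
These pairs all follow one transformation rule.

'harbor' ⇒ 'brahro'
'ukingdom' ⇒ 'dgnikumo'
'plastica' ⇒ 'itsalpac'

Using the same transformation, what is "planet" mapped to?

In each case the input is transformed by: reverse the string, then move the first 2 characters to the end (rotate left by 2).
For "planet", step one produces "tenalp"; step two turns that into "nalpte".

nalpte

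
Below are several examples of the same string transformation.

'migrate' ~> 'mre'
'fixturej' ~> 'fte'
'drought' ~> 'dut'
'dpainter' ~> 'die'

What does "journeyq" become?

jry

What's happening: keep one character in every 3, starting at position 1 (positions 1st, 4th, 7th, ...).
"journeyq" → "jry".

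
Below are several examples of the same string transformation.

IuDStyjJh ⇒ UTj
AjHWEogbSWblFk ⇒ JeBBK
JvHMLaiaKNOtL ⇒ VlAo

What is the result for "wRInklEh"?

The rule is to keep one character in every 3, starting at position 2 (positions 2nd, 5th, 8th, ...), then flip the case of every letter.
"wRInklEh" → "Rkh" → "rKH".

rKH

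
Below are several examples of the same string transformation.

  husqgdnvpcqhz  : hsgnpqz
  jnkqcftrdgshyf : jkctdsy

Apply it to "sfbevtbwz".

The transformation: keep every other character starting from the first (positions 1st, 3rd, 5th, ...).
For "sfbevtbwz" the result is "sbvbz".

sbvbz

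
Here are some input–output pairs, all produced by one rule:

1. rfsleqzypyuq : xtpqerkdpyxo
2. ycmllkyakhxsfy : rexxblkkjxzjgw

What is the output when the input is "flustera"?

In each case the input is transformed by: move the last 3 characters to the front (rotate right by 3), then shift every letter 1 place backward in the alphabet (wrapping around).
On "flustera": the first step gives "eraflust", and the second then gives "dqzektrs".

dqzektrs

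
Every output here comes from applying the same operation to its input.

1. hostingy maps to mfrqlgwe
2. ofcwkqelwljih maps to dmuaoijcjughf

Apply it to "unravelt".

Looking at the pairs, the operation is to swap each adjacent pair of characters (1↔2, 3↔4, ...), then shift every letter 2 places backward in the alphabet (wrapping around).
Starting from "unravelt": after the first operation, "nuarevtl"; after the second, "lsypctrj".

lsypctrj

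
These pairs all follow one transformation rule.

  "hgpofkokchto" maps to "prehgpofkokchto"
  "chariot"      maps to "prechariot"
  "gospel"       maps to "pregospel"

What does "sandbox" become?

presandbox

The transformation: prepend "pre".
"sandbox" → "presandbox".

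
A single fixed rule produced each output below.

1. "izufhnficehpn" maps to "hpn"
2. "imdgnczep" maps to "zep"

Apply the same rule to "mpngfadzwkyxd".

In each case the input is transformed by: keep only the last 3 characters.
"mpngfadzwkyxd" → "yxd".

yxd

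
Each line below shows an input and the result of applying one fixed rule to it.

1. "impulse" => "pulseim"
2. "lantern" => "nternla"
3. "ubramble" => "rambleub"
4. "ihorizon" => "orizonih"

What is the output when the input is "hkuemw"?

In each case the input is transformed by: move the first 2 characters to the end (rotate left by 2).
"hkuemw" → "uemwhk".

uemwhk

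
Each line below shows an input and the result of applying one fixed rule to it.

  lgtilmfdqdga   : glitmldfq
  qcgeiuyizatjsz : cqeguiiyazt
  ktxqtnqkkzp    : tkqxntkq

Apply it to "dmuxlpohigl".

mdxuplho

In each case the input is transformed by: delete the last 3 characters, then swap each adjacent pair of characters (1↔2, 3↔4, ...).
For "dmuxlpohigl", step one produces "dmuxlpoh"; step two turns that into "mdxuplho".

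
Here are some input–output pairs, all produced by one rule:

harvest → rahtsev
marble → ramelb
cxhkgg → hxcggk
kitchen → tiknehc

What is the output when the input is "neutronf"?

Looking at the pairs, the operation is to move the first 3 characters to the end (rotate left by 3), then reverse the string.
For "neutronf", step one produces "tronfneu"; step two turns that into "uenfnort".

uenfnort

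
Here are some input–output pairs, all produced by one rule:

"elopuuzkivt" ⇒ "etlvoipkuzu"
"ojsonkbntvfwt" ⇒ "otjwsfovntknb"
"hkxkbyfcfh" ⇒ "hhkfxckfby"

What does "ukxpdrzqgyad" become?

The rule is to take characters alternately from the front and the back (1st, last, 2nd, 2nd-last, ...).
For "ukxpdrzqgyad" the result is "udkaxypgdqrz".

udkaxypgdqrz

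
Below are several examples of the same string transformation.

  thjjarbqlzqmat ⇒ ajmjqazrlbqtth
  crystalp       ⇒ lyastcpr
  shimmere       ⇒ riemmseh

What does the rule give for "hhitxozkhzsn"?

sizthxkozhnh

What's happening: take characters alternately from the front and the back (1st, last, 2nd, 2nd-last, ...), then move the first 3 characters to the end (rotate left by 3).
Starting from "hhitxozkhzsn": after the first operation, "hnhsizthxkoz"; after the second, "sizthxkozhnh".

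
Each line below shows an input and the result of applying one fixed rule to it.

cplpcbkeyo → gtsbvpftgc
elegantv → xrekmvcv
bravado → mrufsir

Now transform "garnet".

evkxri

Looking at the pairs, the operation is to move the first 3 characters to the end (rotate left by 3), then shift every letter 9 places backward in the alphabet (wrapping around).
Applying both steps to "garnet": "netgar", then "evkxri".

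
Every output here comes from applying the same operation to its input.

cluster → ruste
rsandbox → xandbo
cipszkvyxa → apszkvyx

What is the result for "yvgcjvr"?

rgcjv

Each output is the input with this applied: delete the first 2 characters, then move the last character to the front.
Starting from "yvgcjvr": after the first operation, "gcjvr"; after the second, "rgcjv".
(Check on "cipszkvyxa": → "pszkvyxa" → "apszkvyx" ✓)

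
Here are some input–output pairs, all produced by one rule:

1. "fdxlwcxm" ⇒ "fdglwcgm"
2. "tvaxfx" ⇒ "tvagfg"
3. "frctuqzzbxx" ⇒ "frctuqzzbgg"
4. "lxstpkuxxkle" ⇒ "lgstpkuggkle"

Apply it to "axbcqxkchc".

agbcqgkchc

In each case the input is transformed by: replace every "x" with "g".
Doing the same to "axbcqxkchc": "agbcqgkchc".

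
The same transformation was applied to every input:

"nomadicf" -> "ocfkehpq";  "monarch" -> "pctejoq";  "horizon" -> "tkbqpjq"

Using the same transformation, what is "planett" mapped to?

cpgvvrn

The transformation: move the first 2 characters to the end (rotate left by 2), then shift every letter 2 places forward in the alphabet (wrapping around).
On "planett": the first step gives "anettpl", and the second then gives "cpgvvrn".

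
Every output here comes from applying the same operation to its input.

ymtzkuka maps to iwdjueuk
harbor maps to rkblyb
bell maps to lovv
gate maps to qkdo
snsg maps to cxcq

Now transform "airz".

ksbj

The transformation: shift every letter 10 places forward in the alphabet (wrapping around).
"airz" → "ksbj".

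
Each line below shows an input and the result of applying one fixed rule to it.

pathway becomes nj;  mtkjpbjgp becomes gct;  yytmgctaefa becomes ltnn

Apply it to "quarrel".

Rule — keep one character in every 3, starting at position 2 (positions 2nd, 5th, 8th, ...), then shift every letter 13 places forward in the alphabet (wrapping around) — i.e. ROT13.
For "quarrel", step one produces "ur"; step two turns that into "he".
(Check on "mtkjpbjgp": → "tpg" → "gct" ✓)

he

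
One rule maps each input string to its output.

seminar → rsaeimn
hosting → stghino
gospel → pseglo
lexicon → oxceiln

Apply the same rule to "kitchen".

ntcehik

Rule — sort the characters into alphabetical order, then move the last 2 characters to the front (rotate right by 2).
For "kitchen", step one produces "cehiknt"; step two turns that into "ntcehik".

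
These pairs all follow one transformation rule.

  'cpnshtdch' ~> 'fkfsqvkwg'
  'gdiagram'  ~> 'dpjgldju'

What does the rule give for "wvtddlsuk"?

xnzywggov

Rule — move the last 2 characters to the front (rotate right by 2), then shift every letter 3 places forward in the alphabet (wrapping around).
"wvtddlsuk" → "ukwvtddls" → "xnzywggov".
(Check on "cpnshtdch": → "chcpnshtd" → "fkfsqvkwg" ✓)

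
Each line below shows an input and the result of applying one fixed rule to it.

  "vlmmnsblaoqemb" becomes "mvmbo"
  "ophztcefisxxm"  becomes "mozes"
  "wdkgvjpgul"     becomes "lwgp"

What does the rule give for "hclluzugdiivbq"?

bhlui

In each case the input is transformed by: keep one character in every 3, starting at position 1 (positions 1st, 4th, 7th, ...), then move the last character to the front.
So "hclluzugdiivbq" becomes "bhlui".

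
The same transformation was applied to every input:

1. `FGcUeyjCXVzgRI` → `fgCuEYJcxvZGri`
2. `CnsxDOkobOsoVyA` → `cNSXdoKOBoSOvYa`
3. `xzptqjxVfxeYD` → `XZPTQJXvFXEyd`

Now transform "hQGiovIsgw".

HqgIOViSGW

Each output is the input with this applied: flip the case of every letter.
"hQGiovIsgw" → "HqgIOViSGW".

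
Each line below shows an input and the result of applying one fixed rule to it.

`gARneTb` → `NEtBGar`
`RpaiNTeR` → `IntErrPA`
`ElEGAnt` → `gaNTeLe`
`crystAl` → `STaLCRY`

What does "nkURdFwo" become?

rDfWONKu

The transformation: move the first 3 characters to the end (rotate left by 3), then flip the case of every letter.
"nkURdFwo" → "RdFwonkU" → "rDfWONKu".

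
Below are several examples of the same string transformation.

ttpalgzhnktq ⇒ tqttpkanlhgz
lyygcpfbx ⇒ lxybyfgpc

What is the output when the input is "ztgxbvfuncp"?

In each case the input is transformed by: take characters alternately from the front and the back (1st, last, 2nd, 2nd-last, ...).
On "ztgxbvfuncp" that produces "zptcgnxubfv".

zptcgnxubfv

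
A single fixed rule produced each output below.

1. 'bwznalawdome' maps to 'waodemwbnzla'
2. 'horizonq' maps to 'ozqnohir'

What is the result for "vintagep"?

gapeivtn

The pattern: swap each adjacent pair of characters (1↔2, 3↔4, ...), then swap the front and back halves of the string.
Starting from "vintagep": after the first operation, "ivtngape"; after the second, "gapeivtn".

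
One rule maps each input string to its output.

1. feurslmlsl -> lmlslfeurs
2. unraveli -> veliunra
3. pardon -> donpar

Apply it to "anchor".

horanc

Each output is the input with this applied: swap the front and back halves of the string.
Doing the same to "anchor": "horanc".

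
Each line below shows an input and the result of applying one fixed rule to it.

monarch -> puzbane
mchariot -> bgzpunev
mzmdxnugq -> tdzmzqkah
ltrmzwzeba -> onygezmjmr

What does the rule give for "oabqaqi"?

Looking at the pairs, the operation is to shift every letter 13 places forward in the alphabet (wrapping around) — i.e. ROT13, then move the last 2 characters to the front (rotate right by 2).
Working it through for "oabqaqi": intermediate "bnodndv", final "dvbnodn".

dvbnodn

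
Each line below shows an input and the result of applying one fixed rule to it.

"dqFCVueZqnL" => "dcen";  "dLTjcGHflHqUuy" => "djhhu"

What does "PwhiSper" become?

Looking at the pairs, the operation is to keep one character in every 3, starting at position 1 (positions 1st, 4th, 7th, ...), then convert every letter to lowercase.
Working it through for "PwhiSper": intermediate "Pie", final "pie".

pie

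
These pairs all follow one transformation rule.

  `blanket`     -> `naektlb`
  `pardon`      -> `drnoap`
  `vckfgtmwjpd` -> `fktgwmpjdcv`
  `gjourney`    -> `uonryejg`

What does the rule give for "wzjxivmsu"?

Each output is the input with this applied: swap each adjacent pair of characters (1↔2, 3↔4, ...), then move the first 2 characters to the end (rotate left by 2).
"wzjxivmsu" → "zwxjvismu" → "xjvismuzw".
(Check on "blanket": → "lbnaekt" → "naektlb" ✓)

xjvismuzw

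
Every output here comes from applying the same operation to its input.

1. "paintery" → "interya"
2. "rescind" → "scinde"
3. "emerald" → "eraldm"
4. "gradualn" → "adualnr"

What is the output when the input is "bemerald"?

Looking at the pairs, the operation is to delete the first character, then move the first character to the end.
So "bemerald" becomes "meralde".

meralde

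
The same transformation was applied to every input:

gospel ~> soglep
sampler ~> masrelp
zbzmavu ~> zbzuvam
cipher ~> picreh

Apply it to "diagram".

Rule — move the first 3 characters to the end (rotate left by 3), then reverse the string.
Doing the same to "diagram": "aidmarg".

aidmarg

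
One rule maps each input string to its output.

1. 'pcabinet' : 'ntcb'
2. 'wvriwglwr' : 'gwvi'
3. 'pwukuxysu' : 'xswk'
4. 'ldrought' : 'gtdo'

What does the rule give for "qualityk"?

tkul

Each output is the input with this applied: keep every other character starting from the second (positions 2nd, 4th, 6th, ...), then move the last 2 characters to the front (rotate right by 2).
Working it through for "qualityk": intermediate "ultk", final "tkul".
(Check on "pwukuxysu": → "wkxs" → "xswk" ✓)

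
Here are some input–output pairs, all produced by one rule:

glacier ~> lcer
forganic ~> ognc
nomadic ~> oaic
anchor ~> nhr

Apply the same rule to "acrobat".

Looking at the pairs, the operation is to swap each adjacent pair of characters (1↔2, 3↔4, ...), then keep every other character starting from the first (positions 1st, 3rd, 5th, ...).
So "acrobat" becomes "coat".

coat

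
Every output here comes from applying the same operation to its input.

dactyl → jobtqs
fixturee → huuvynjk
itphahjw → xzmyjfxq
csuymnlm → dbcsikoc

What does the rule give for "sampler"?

The rule is to move the last 3 characters to the front (rotate right by 3), then shift every letter 10 places backward in the alphabet (wrapping around).
"sampler" → "lersamp" → "buhiqcf".
(Check on "dactyl": → "tyldac" → "jobtqs" ✓)

buhiqcf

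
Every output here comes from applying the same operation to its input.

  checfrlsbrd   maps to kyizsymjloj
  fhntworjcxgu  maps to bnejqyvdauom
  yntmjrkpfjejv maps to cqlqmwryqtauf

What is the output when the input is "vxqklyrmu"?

Looking at the pairs, the operation is to shift every letter 7 places forward in the alphabet (wrapping around), then reverse the string.
For "vxqklyrmu", step one produces "cexrsfytb"; step two turns that into "btyfsrxec".

btyfsrxec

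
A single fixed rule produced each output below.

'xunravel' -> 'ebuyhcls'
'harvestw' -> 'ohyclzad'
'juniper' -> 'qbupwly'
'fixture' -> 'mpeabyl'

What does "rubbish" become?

The pattern: shift every letter 7 places forward in the alphabet (wrapping around).
On "rubbish" that produces "ybiipzo".

ybiipzo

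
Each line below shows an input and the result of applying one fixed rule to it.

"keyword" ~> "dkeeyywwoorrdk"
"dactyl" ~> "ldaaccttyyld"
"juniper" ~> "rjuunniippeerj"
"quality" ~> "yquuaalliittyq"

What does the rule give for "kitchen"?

Looking at the pairs, the operation is to double every character, then swap the first and last characters.
Starting from "kitchen": after the first operation, "kkiittcchheenn"; after the second, "nkiittcchheenk".

nkiittcchheenk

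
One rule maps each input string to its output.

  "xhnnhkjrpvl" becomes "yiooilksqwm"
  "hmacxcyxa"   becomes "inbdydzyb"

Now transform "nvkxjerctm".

owlykfsdun

The transformation: shift every letter 1 place forward in the alphabet (wrapping around).
"nvkxjerctm" → "owlykfsdun".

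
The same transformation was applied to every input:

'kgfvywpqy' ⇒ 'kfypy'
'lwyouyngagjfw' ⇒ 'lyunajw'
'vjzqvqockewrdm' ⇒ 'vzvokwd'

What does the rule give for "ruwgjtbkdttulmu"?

rwjbdtlu

The transformation: keep every other character starting from the first (positions 1st, 3rd, 5th, ...).
Doing the same to "ruwgjtbkdttulmu": "rwjbdtlu".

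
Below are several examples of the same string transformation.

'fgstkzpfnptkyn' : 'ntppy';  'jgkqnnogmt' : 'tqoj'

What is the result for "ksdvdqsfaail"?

The transformation: swap the first and last characters, then keep one character in every 3, starting at position 1 (positions 1st, 4th, 7th, ...).
Working it through for "ksdvdqsfaail": intermediate "lsdvdqsfaaik", final "lvsa".
(Check on "fgstkzpfnptkyn": → "ngstkzpfnptkyf" → "ntppy" ✓)

lvsa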